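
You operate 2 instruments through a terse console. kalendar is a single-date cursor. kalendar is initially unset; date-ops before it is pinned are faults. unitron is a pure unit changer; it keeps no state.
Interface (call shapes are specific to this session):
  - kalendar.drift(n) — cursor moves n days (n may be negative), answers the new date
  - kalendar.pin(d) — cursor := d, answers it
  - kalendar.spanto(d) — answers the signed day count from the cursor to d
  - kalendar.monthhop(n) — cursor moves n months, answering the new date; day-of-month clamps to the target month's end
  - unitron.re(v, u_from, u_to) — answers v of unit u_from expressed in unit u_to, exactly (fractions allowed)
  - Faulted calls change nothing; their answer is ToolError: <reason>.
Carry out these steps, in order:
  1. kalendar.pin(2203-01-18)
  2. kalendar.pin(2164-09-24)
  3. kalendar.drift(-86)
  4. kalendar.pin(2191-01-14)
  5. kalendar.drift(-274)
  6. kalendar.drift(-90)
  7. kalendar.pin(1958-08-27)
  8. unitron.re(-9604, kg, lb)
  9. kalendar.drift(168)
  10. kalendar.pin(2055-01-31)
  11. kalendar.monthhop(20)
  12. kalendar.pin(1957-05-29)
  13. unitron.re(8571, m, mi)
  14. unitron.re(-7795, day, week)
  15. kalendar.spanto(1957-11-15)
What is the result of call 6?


Answer: 2190-01-15

Derivation:
-- 1. kalendar.pin(d→2203-01-18) ~> 2203-01-18
-- 2. kalendar.pin(d→2164-09-24) ~> 2164-09-24
-- 3. kalendar.drift(n→-86) ~> 2164-06-30
-- 4. kalendar.pin(d→2191-01-14) ~> 2191-01-14
-- 5. kalendar.drift(n→-274) ~> 2190-04-15
-- 6. kalendar.drift(n→-90) ~> 2190-01-15
-- 7. kalendar.pin(d→1958-08-27) ~> 1958-08-27
-- 8. unitron.re(v→-9604, u_from→kg, u_to→lb) ~> -137200000000/6479891
-- 9. kalendar.drift(n→168) ~> 1959-02-11
-- 10. kalendar.pin(d→2055-01-31) ~> 2055-01-31
-- 11. kalendar.monthhop(n→20) ~> 2056-09-30
-- 12. kalendar.pin(d→1957-05-29) ~> 1957-05-29
-- 13. unitron.re(v→8571, u_from→m, u_to→mi) ~> 357125/67056
-- 14. unitron.re(v→-7795, u_from→day, u_to→week) ~> -7795/7
-- 15. kalendar.spanto(d→1957-11-15) ~> 170


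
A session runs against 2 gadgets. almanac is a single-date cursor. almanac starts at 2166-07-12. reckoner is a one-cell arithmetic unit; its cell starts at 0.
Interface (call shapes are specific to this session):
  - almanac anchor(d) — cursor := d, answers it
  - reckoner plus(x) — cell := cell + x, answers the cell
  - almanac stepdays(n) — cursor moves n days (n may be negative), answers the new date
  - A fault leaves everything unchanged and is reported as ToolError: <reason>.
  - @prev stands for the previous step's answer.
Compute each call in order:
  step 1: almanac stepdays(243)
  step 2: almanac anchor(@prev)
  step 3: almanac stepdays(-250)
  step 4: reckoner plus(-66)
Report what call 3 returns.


Answer: 2166-07-05

Derivation:
;; 1. almanac stepdays(243) -> 2167-03-12
;; 2. almanac anchor(@prev) -> 2167-03-12
;; 3. almanac stepdays(-250) -> 2166-07-05
;; 4. reckoner plus(-66) -> -66


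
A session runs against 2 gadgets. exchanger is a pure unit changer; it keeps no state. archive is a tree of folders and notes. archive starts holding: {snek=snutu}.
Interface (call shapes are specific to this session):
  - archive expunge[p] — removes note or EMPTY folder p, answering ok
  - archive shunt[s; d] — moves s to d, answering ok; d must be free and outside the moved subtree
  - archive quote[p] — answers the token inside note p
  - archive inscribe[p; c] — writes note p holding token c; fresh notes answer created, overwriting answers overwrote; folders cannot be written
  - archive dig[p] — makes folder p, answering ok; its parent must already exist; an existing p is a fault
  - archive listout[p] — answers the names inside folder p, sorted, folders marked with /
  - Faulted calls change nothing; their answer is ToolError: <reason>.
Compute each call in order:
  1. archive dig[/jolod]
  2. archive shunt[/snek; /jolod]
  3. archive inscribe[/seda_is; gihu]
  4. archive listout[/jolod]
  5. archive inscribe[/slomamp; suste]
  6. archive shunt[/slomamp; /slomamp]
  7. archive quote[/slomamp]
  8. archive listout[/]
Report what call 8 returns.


Answer: [jolod/, seda_is, slomamp, snek]

Derivation:
Invoking archive dig using p: /jolod, and see ok.
I call archive shunt using s: /snek, d: /jolod, giving ToolError: exists.
I try archive inscribe using p: /seda_is, c: gihu, and get created.
I invoke archive listout using p: /jolod: [].
Now I run archive inscribe using p: /slomamp, c: suste, — result: created.
I call archive shunt using s: /slomamp, d: /slomamp: ToolError: exists.
Calling archive quote using p: /slomamp, and see suste.
I try archive listout using p: /, yielding [jolod/, seda_is, slomamp, snek].


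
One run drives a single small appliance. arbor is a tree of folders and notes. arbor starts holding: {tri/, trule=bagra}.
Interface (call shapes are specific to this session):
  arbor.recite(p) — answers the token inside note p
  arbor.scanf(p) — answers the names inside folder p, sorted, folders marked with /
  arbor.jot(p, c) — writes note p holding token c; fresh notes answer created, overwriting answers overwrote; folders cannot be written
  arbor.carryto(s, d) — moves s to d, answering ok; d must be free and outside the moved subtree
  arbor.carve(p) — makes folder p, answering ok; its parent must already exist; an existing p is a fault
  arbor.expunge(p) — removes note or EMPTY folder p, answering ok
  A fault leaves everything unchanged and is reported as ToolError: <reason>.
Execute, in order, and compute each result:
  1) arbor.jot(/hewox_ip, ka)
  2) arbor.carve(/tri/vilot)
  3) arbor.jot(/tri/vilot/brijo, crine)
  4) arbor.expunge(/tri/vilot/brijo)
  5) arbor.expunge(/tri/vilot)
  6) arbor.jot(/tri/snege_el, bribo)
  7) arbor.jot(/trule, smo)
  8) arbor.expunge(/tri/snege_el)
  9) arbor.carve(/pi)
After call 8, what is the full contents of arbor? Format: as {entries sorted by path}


Answer: {hewox_ip=ka, tri/, trule=smo}

Derivation:
;; 1. arbor.jot(p='/hewox_ip', c='ka') : created
;; 2. arbor.carve(p='/tri/vilot') : ok
;; 3. arbor.jot(p='/tri/vilot/brijo', c='crine') : created
;; 4. arbor.expunge(p='/tri/vilot/brijo') : ok
;; 5. arbor.expunge(p='/tri/vilot') : ok
;; 6. arbor.jot(p='/tri/snege_el', c='bribo') : created
;; 7. arbor.jot(p='/trule', c='smo') : overwrote
;; 8. arbor.expunge(p='/tri/snege_el') : ok
;; 9. arbor.carve(p='/pi') : ok


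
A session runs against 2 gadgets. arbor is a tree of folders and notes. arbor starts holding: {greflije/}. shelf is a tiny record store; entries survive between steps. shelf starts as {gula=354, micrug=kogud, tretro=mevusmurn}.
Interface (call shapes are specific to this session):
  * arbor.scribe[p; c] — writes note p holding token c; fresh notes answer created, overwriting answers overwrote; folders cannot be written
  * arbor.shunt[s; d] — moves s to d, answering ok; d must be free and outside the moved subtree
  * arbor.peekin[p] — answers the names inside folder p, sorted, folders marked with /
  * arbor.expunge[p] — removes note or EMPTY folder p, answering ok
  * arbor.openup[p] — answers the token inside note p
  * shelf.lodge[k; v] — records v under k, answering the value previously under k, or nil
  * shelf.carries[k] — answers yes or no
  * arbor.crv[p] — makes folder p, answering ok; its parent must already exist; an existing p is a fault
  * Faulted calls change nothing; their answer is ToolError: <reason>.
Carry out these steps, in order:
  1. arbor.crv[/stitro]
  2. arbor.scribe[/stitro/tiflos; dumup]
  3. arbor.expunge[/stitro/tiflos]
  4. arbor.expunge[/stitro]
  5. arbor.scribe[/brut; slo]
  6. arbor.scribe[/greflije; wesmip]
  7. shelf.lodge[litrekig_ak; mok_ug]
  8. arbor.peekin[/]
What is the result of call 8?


% 1. arbor.crv(/stitro) ~> ok
% 2. arbor.scribe(/stitro/tiflos, dumup) ~> created
% 3. arbor.expunge(/stitro/tiflos) ~> ok
% 4. arbor.expunge(/stitro) ~> ok
% 5. arbor.scribe(/brut, slo) ~> created
% 6. arbor.scribe(/greflije, wesmip) ~> ToolError: is a directory
% 7. shelf.lodge(litrekig_ak, mok_ug) ~> nil
% 8. arbor.peekin(/) ~> [brut, greflije/]

Answer: [brut, greflije/]


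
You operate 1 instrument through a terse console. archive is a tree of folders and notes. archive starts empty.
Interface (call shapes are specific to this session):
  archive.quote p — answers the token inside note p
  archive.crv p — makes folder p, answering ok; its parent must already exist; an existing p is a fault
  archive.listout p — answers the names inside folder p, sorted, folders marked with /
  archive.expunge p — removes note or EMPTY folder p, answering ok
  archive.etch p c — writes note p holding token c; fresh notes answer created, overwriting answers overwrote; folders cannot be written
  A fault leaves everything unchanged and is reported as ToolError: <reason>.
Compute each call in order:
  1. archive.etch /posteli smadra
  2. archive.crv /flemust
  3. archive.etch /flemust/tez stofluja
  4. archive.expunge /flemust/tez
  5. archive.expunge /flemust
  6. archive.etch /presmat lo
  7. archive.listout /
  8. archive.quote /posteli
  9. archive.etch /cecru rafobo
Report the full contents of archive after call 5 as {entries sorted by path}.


Do: etch[p→/posteli; c→smadra]
See: created
Do: crv[p→/flemust]
See: ok
Do: etch[p→/flemust/tez; c→stofluja]
See: created
Do: expunge[p→/flemust/tez]
See: ok
Do: expunge[p→/flemust]
See: ok
Do: etch[p→/presmat; c→lo]
See: created
Do: listout[p→/]
See: [posteli, presmat]
Do: quote[p→/posteli]
See: smadra
Do: etch[p→/cecru; c→rafobo]
See: created

Answer: {posteli=smadra}


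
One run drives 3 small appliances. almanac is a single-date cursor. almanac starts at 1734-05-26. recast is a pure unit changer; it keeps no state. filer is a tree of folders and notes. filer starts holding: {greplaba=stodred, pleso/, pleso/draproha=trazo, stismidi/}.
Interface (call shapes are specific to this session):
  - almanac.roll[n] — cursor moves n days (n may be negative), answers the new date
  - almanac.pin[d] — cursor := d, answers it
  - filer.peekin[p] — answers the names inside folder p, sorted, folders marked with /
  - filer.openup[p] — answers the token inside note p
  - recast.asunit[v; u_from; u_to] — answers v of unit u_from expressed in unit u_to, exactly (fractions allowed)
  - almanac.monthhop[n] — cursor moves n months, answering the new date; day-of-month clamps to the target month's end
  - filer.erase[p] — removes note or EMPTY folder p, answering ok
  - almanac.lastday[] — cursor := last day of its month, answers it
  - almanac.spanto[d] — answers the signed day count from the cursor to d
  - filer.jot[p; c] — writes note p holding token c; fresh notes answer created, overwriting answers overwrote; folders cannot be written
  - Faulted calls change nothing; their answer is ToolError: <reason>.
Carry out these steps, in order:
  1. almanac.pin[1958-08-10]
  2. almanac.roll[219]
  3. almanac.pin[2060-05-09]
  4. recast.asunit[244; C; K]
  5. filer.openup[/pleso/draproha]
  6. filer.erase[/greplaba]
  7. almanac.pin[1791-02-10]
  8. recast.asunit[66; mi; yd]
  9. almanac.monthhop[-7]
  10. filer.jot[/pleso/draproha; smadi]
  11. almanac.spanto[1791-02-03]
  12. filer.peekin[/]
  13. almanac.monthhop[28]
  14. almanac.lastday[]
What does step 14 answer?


→ almanac.pin(d=1958-08-10)
← 1958-08-10
→ almanac.roll(n=219)
← 1959-03-17
→ almanac.pin(d=2060-05-09)
← 2060-05-09
→ recast.asunit(v=244, u_from=C, u_to=K)
← 10343/20
→ filer.openup(p=/pleso/draproha)
← trazo
→ filer.erase(p=/greplaba)
← ok
→ almanac.pin(d=1791-02-10)
← 1791-02-10
→ recast.asunit(v=66, u_from=mi, u_to=yd)
← 116160
→ almanac.monthhop(n=-7)
← 1790-07-10
→ filer.jot(p=/pleso/draproha, c=smadi)
← overwrote
→ almanac.spanto(d=1791-02-03)
← 208
→ filer.peekin(p=/)
← [pleso/, stismidi/]
→ almanac.monthhop(n=28)
← 1792-11-10
→ almanac.lastday()
← 1792-11-30

Answer: 1792-11-30


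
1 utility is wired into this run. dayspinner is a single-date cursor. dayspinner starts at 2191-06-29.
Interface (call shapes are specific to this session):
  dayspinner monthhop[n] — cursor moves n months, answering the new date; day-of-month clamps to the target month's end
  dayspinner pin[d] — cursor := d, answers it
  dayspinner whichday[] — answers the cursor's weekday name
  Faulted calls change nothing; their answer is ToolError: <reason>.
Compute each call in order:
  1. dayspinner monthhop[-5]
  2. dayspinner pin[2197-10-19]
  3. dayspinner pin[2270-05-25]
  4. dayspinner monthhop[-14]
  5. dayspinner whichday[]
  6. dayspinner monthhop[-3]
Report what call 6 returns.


Calling dayspinner monthhop on n=-5, → 2191-01-29.
I use dayspinner pin on d=2197-10-19, → 2197-10-19.
Next I call dayspinner pin on d=2270-05-25, giving 2270-05-25.
Calling dayspinner monthhop on n=-14, → 2269-03-25.
Calling dayspinner whichday, and get Thursday.
I invoke dayspinner monthhop on n=-3, → 2268-12-25.

Answer: 2268-12-25


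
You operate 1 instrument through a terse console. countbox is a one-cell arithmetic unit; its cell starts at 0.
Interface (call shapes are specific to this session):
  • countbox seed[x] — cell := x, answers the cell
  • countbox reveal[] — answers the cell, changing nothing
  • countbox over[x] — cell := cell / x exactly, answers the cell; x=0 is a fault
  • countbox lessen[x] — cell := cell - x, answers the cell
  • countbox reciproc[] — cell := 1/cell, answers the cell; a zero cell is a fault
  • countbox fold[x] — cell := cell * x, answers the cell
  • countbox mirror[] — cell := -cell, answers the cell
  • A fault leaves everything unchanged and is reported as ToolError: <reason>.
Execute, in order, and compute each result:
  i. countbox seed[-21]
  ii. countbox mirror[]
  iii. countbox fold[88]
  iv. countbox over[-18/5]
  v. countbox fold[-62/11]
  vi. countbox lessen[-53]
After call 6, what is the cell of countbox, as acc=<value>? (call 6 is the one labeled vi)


Answer: acc=8839/3

Derivation:
→ countbox seed(-21)
← -21
→ countbox mirror()
← 21
→ countbox fold(88)
← 1848
→ countbox over(-18/5)
← -1540/3
→ countbox fold(-62/11)
← 8680/3
→ countbox lessen(-53)
← 8839/3


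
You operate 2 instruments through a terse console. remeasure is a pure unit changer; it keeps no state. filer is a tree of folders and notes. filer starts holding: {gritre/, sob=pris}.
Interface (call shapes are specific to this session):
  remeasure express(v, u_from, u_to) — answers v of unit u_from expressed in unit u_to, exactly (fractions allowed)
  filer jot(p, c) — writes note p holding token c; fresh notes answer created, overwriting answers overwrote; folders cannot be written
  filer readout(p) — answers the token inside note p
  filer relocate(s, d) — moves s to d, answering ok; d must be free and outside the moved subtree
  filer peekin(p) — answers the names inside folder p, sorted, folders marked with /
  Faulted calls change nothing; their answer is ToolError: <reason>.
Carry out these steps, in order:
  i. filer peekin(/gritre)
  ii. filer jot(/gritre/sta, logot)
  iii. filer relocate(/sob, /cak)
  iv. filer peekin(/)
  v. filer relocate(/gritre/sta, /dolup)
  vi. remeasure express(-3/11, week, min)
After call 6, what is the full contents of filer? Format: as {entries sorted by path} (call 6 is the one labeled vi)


Answer: {cak=pris, dolup=logot, gritre/}

Derivation:
Step: filer peekin[/gritre]
Result: []
Step: filer jot[/gritre/sta; logot]
Result: created
Step: filer relocate[/sob; /cak]
Result: ok
Step: filer peekin[/]
Result: [cak, gritre/]
Step: filer relocate[/gritre/sta; /dolup]
Result: ok
Step: remeasure express[-3/11; week; min]
Result: -30240/11


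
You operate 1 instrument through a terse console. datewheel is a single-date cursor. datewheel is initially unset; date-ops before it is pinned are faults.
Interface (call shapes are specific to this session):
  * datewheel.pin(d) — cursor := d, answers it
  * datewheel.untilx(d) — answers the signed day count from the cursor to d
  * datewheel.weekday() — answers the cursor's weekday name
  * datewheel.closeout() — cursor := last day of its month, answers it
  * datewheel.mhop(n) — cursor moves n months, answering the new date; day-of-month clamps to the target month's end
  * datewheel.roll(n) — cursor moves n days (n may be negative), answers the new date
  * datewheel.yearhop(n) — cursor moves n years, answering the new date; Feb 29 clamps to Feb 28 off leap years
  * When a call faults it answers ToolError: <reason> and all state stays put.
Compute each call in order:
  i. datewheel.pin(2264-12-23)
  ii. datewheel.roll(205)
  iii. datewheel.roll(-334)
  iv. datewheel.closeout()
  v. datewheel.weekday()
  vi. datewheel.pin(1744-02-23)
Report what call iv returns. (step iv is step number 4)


==> pin(d→2264-12-23)
<== 2264-12-23
==> roll(n→205)
<== 2265-07-16
==> roll(n→-334)
<== 2264-08-16
==> closeout()
<== 2264-08-31
==> weekday()
<== Wednesday
==> pin(d→1744-02-23)
<== 1744-02-23

Answer: 2264-08-31


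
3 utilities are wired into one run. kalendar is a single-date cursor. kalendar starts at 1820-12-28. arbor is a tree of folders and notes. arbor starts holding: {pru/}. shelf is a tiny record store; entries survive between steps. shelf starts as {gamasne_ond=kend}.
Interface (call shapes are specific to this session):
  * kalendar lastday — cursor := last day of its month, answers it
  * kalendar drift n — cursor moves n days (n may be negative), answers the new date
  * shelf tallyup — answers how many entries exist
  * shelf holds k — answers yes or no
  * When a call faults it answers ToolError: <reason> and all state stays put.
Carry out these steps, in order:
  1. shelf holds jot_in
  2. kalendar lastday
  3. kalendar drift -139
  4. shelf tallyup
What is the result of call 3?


==> shelf holds(jot_in)
<== no
==> kalendar lastday()
<== 1820-12-31
==> kalendar drift(-139)
<== 1820-08-14
==> shelf tallyup()
<== 1

Answer: 1820-08-14


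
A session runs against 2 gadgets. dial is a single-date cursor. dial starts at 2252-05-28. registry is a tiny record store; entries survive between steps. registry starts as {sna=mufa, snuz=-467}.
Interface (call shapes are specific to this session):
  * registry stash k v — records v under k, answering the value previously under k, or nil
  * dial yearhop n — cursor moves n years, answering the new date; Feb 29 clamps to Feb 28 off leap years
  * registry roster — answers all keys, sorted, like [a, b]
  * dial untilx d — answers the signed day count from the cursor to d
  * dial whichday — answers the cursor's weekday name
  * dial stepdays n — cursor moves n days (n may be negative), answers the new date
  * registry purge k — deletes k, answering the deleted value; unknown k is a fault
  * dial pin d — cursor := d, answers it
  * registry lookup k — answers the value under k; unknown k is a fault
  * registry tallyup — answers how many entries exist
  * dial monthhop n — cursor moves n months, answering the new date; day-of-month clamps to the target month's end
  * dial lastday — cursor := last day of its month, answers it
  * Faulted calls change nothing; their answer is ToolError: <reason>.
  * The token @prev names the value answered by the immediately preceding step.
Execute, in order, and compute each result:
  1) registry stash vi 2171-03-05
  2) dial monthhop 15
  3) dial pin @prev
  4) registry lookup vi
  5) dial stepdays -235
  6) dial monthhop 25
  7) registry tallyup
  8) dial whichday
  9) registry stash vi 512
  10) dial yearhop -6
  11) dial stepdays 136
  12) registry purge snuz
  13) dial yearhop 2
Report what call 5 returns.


Answer: 2253-01-05

Derivation:
Step: registry stash[k: vi; v: 2171-03-05]
Result: nil
Step: dial monthhop[n: 15]
Result: 2253-08-28
Step: dial pin[d: @prev]
Result: 2253-08-28
Step: registry lookup[k: vi]
Result: 2171-03-05
Step: dial stepdays[n: -235]
Result: 2253-01-05
Step: dial monthhop[n: 25]
Result: 2255-02-05
Step: registry tallyup[]
Result: 3
Step: dial whichday[]
Result: Monday
Step: registry stash[k: vi; v: 512]
Result: 2171-03-05
Step: dial yearhop[n: -6]
Result: 2249-02-05
Step: dial stepdays[n: 136]
Result: 2249-06-21
Step: registry purge[k: snuz]
Result: -467
Step: dial yearhop[n: 2]
Result: 2251-06-21


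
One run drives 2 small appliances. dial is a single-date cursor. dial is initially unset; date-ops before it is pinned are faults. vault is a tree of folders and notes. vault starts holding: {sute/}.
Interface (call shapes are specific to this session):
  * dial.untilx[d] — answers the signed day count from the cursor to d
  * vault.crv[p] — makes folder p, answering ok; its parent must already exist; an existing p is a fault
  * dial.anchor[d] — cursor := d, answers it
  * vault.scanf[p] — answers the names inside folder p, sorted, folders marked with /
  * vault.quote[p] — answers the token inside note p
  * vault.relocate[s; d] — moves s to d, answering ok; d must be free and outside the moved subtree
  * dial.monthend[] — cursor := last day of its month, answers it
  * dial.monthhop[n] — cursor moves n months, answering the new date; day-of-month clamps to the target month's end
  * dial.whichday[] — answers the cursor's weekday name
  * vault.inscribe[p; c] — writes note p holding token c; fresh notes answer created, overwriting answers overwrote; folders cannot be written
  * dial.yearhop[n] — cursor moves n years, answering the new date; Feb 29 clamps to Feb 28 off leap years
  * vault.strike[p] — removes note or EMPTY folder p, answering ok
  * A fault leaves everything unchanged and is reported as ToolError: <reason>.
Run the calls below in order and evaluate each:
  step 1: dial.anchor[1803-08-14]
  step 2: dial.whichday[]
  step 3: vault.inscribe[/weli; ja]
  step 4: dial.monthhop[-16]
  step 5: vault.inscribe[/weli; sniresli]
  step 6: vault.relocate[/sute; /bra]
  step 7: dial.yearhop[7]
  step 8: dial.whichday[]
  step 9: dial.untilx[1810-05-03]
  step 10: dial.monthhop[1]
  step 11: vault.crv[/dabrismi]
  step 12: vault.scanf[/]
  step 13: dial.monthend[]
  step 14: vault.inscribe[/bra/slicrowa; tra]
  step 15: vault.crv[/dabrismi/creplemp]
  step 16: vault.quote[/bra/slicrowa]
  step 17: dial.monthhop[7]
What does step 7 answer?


I call dial.anchor with 1803-08-14, — result: 1803-08-14.
Calling dial.whichday: Sunday.
I invoke vault.inscribe with /weli, ja, which returns created.
I call dial.monthhop with -16, and see 1802-04-14.
I try vault.inscribe with /weli, sniresli, — result: overwrote.
Using vault.relocate with /sute, /bra, and see ok.
I invoke dial.yearhop with 7, and see 1809-04-14.
Calling dial.whichday, giving Friday.
I use dial.untilx with 1810-05-03, and see 384.
Invoking dial.monthhop with 1, giving 1809-05-14.
I run vault.crv with /dabrismi, which returns ok.
Using vault.scanf with /, and see [bra/, dabrismi/, weli].
I try dial.monthend(), → 1809-05-31.
I invoke vault.inscribe with /bra/slicrowa, tra, yielding created.
Invoking vault.crv with /dabrismi/creplemp, and see ok.
Now I run vault.quote with /bra/slicrowa, giving tra.
Then dial.monthhop with 7, and see 1809-12-31.

Answer: 1809-04-14


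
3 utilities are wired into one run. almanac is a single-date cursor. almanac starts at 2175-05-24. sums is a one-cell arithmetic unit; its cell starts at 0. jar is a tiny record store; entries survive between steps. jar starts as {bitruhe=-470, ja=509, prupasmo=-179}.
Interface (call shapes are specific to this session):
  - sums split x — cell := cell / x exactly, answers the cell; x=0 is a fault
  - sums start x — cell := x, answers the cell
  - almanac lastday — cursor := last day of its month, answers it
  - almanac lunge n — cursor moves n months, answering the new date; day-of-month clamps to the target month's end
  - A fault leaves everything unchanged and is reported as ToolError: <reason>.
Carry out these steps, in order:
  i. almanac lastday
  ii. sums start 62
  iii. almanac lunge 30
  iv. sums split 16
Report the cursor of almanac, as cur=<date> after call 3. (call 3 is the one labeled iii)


[in] almanac lastday
[out] 2175-05-31
[in] sums start x='62'
[out] 62
[in] almanac lunge n='30'
[out] 2177-11-30
[in] sums split x='16'
[out] 31/8

Answer: cur=2177-11-30


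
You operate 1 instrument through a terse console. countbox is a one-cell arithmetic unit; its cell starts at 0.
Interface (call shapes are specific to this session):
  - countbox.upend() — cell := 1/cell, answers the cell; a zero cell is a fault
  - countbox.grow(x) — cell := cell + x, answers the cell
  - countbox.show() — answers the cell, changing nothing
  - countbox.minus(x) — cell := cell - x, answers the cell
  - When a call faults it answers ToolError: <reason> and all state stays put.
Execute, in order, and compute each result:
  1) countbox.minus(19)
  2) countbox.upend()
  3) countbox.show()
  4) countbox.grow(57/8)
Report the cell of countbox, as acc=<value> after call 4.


Step: countbox.minus[x=19]
Result: -19
Step: countbox.upend[]
Result: -1/19
Step: countbox.show[]
Result: -1/19
Step: countbox.grow[x=57/8]
Result: 1075/152

Answer: acc=1075/152


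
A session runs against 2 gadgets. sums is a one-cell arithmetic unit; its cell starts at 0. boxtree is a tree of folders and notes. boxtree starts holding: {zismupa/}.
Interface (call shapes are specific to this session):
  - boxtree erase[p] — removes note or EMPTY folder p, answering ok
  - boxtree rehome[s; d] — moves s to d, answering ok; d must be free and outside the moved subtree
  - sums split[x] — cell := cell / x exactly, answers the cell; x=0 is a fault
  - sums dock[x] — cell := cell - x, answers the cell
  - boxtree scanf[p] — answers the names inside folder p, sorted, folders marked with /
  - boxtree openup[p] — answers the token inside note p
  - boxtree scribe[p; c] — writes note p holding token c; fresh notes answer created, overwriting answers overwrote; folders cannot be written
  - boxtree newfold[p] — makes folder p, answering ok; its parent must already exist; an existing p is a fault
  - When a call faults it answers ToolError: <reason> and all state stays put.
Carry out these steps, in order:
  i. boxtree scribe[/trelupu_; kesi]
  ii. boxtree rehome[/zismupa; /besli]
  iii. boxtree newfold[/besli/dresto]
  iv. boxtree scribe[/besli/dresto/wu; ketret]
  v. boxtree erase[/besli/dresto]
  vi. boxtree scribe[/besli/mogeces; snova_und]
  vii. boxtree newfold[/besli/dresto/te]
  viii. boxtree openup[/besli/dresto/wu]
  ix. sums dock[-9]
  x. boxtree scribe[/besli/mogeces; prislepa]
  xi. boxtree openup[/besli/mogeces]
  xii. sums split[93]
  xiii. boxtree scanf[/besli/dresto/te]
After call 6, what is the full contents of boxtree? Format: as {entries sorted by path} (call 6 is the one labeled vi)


Answer: {besli/, besli/dresto/, besli/dresto/wu=ketret, besli/mogeces=snova_und, trelupu_=kesi}

Derivation:
% boxtree scribe p='/trelupu_' c='kesi'
  created
% boxtree rehome s='/zismupa' d='/besli'
  ok
% boxtree newfold p='/besli/dresto'
  ok
% boxtree scribe p='/besli/dresto/wu' c='ketret'
  created
% boxtree erase p='/besli/dresto'
  ToolError: not empty
% boxtree scribe p='/besli/mogeces' c='snova_und'
  created
% boxtree newfold p='/besli/dresto/te'
  ok
% boxtree openup p='/besli/dresto/wu'
  ketret
% sums dock x='-9'
  9
% boxtree scribe p='/besli/mogeces' c='prislepa'
  overwrote
% boxtree openup p='/besli/mogeces'
  prislepa
% sums split x='93'
  3/31
% boxtree scanf p='/besli/dresto/te'
  []


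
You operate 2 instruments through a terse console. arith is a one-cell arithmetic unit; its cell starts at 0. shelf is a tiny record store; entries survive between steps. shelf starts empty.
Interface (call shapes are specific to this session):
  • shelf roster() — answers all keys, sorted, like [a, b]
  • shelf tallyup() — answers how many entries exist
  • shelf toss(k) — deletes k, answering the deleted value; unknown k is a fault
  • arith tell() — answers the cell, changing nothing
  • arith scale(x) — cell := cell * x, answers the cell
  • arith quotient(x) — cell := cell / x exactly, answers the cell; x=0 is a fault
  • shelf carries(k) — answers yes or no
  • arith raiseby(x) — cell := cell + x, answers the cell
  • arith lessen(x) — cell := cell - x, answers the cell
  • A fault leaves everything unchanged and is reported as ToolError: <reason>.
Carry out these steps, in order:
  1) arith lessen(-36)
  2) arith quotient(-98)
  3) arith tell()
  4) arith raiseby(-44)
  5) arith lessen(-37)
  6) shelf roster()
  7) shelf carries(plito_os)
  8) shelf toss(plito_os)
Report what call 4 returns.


I invoke arith lessen on x: -36, and see 36.
I use arith quotient on x: -98, and get -18/49.
Now I run arith tell, — result: -18/49.
I call arith raiseby on x: -44, → -2174/49.
Invoking arith lessen on x: -37, yielding -361/49.
Now I run shelf roster, and see [].
I use shelf carries on k: plito_os, — result: no.
I invoke shelf toss on k: plito_os, which returns ToolError: no such key plito_os.

Answer: -2174/49


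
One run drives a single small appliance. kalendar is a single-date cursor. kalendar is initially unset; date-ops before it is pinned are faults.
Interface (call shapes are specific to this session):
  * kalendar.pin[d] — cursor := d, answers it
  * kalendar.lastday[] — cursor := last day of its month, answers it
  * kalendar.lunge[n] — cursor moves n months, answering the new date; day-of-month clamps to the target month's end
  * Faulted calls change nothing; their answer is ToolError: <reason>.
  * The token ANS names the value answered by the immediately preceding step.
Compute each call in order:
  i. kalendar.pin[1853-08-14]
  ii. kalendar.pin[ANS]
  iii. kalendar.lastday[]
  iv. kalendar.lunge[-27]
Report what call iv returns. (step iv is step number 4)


Do: kalendar.pin[d=1853-08-14]
See: 1853-08-14
Do: kalendar.pin[d=ANS]
See: 1853-08-14
Do: kalendar.lastday[]
See: 1853-08-31
Do: kalendar.lunge[n=-27]
See: 1851-05-31

Answer: 1851-05-31


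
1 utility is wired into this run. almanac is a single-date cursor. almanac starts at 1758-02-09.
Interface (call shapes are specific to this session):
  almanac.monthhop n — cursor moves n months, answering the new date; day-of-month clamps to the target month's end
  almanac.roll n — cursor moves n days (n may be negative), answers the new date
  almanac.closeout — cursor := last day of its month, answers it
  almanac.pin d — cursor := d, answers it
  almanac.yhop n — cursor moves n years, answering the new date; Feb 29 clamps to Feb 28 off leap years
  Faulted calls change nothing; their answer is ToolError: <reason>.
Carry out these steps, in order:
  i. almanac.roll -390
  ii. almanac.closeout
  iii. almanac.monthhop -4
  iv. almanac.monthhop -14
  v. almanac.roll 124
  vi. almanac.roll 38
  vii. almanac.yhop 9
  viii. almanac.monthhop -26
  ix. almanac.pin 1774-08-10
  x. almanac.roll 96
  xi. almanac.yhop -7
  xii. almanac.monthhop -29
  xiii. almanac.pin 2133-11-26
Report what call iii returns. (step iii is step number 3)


Answer: 1756-09-30

Derivation:
[in] almanac.roll n='-390'
= 1757-01-15
[in] almanac.closeout
= 1757-01-31
[in] almanac.monthhop n='-4'
= 1756-09-30
[in] almanac.monthhop n='-14'
= 1755-07-30
[in] almanac.roll n='124'
= 1755-12-01
[in] almanac.roll n='38'
= 1756-01-08
[in] almanac.yhop n='9'
= 1765-01-08
[in] almanac.monthhop n='-26'
= 1762-11-08
[in] almanac.pin d='1774-08-10'
= 1774-08-10
[in] almanac.roll n='96'
= 1774-11-14
[in] almanac.yhop n='-7'
= 1767-11-14
[in] almanac.monthhop n='-29'
= 1765-06-14
[in] almanac.pin d='2133-11-26'
= 2133-11-26


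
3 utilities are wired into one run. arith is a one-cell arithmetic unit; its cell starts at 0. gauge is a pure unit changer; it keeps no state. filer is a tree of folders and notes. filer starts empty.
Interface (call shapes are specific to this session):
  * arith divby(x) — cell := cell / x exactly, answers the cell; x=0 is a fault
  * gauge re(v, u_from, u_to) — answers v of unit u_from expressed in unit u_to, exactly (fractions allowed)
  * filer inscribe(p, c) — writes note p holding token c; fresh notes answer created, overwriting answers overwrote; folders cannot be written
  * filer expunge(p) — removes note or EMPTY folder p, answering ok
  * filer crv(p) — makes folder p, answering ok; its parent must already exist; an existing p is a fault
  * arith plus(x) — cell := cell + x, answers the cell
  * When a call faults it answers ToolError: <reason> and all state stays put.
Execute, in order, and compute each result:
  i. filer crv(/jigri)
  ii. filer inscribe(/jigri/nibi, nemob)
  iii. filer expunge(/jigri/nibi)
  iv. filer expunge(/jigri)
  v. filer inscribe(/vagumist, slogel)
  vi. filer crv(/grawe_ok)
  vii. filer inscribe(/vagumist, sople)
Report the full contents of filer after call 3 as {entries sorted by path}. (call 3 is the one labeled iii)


Answer: {jigri/}

Derivation:
Invoking filer crv using p='/jigri', and see ok.
I try filer inscribe using p='/jigri/nibi', c='nemob', which returns created.
I try filer expunge using p='/jigri/nibi', and observe ok.
I call filer expunge using p='/jigri', — result: ok.
Invoking filer inscribe using p='/vagumist', c='slogel', yielding created.
I use filer crv using p='/grawe_ok', and see ok.
Using filer inscribe using p='/vagumist', c='sople', which returns overwrote.


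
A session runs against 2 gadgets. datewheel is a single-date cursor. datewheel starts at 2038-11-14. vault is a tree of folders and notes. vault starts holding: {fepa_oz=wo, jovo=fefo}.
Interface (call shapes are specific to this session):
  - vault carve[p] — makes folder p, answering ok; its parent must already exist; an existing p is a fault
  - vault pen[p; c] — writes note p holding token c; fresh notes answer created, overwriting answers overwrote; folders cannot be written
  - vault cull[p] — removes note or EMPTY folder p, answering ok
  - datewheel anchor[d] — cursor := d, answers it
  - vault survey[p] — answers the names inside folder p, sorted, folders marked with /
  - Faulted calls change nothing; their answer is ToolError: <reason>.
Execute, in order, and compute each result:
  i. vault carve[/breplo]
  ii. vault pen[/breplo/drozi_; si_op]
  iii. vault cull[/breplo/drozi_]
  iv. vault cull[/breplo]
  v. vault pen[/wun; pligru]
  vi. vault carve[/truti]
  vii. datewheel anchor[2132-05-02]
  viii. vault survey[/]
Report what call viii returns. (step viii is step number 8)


Answer: [fepa_oz, jovo, truti/, wun]

Derivation:
Step: vault carve[p=/breplo]
Result: ok
Step: vault pen[p=/breplo/drozi_; c=si_op]
Result: created
Step: vault cull[p=/breplo/drozi_]
Result: ok
Step: vault cull[p=/breplo]
Result: ok
Step: vault pen[p=/wun; c=pligru]
Result: created
Step: vault carve[p=/truti]
Result: ok
Step: datewheel anchor[d=2132-05-02]
Result: 2132-05-02
Step: vault survey[p=/]
Result: [fepa_oz, jovo, truti/, wun]


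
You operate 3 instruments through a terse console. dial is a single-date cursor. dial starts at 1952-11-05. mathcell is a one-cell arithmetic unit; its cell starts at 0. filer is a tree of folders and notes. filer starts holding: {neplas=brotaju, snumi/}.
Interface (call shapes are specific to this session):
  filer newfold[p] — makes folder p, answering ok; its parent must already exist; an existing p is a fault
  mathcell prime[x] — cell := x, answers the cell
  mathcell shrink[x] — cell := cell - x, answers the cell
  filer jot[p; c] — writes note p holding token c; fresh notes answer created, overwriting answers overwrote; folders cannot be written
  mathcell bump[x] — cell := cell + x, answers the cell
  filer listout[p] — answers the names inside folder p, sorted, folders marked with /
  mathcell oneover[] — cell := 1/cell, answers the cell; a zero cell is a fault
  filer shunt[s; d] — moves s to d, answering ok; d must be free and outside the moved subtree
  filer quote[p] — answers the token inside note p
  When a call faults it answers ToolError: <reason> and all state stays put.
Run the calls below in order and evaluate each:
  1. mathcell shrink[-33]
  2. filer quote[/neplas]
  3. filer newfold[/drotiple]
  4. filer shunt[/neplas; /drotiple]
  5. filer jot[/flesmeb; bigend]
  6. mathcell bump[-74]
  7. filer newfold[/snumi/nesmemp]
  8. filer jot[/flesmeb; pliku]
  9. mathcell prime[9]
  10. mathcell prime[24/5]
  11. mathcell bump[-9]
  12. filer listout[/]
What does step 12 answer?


Answer: [drotiple/, flesmeb, neplas, snumi/]

Derivation:
% 1. mathcell shrink(-33) : 33
% 2. filer quote(/neplas) : brotaju
% 3. filer newfold(/drotiple) : ok
% 4. filer shunt(/neplas, /drotiple) : ToolError: exists
% 5. filer jot(/flesmeb, bigend) : created
% 6. mathcell bump(-74) : -41
% 7. filer newfold(/snumi/nesmemp) : ok
% 8. filer jot(/flesmeb, pliku) : overwrote
% 9. mathcell prime(9) : 9
% 10. mathcell prime(24/5) : 24/5
% 11. mathcell bump(-9) : -21/5
% 12. filer listout(/) : [drotiple/, flesmeb, neplas, snumi/]


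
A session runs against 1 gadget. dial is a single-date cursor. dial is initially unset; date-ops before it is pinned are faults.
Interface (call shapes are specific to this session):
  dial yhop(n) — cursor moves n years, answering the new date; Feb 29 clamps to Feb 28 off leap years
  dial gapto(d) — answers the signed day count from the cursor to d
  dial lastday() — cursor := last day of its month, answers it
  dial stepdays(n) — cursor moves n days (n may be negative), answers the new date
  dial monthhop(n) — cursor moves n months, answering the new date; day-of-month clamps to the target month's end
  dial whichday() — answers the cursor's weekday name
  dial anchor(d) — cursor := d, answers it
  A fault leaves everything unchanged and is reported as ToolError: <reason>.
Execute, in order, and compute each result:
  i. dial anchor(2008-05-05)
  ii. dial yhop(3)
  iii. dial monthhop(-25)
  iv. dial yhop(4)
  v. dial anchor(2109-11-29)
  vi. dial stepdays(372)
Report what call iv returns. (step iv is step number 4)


Do: dial anchor[d='2008-05-05']
See: 2008-05-05
Do: dial yhop[n='3']
See: 2011-05-05
Do: dial monthhop[n='-25']
See: 2009-04-05
Do: dial yhop[n='4']
See: 2013-04-05
Do: dial anchor[d='2109-11-29']
See: 2109-11-29
Do: dial stepdays[n='372']
See: 2110-12-06

Answer: 2013-04-05


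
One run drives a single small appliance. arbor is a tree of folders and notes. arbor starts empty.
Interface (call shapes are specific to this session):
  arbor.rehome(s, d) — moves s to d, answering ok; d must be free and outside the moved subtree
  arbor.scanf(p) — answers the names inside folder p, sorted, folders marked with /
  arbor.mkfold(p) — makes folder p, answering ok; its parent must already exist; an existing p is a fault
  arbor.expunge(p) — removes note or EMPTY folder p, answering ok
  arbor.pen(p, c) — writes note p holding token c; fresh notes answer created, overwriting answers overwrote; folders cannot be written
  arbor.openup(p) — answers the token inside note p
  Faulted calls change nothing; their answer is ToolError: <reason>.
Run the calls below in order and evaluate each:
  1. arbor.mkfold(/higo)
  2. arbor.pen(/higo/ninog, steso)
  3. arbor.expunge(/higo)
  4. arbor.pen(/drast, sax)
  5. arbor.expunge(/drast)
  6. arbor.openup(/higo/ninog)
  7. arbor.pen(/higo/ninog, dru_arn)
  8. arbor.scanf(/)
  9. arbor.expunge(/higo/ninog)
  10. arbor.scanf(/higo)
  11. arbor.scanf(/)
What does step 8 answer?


I use arbor.mkfold(p=/higo), — result: ok.
Then arbor.pen(p=/higo/ninog, c=steso), yielding created.
I run arbor.expunge(p=/higo), and observe ToolError: not empty.
I try arbor.pen(p=/drast, c=sax): created.
I use arbor.expunge(p=/drast), → ok.
I use arbor.openup(p=/higo/ninog), → steso.
I invoke arbor.pen(p=/higo/ninog, c=dru_arn), yielding overwrote.
Now I run arbor.scanf(p=/), and observe [higo/].
Using arbor.expunge(p=/higo/ninog), and get ok.
Using arbor.scanf(p=/higo), and get [].
Then arbor.scanf(p=/): [higo/].

Answer: [higo/]


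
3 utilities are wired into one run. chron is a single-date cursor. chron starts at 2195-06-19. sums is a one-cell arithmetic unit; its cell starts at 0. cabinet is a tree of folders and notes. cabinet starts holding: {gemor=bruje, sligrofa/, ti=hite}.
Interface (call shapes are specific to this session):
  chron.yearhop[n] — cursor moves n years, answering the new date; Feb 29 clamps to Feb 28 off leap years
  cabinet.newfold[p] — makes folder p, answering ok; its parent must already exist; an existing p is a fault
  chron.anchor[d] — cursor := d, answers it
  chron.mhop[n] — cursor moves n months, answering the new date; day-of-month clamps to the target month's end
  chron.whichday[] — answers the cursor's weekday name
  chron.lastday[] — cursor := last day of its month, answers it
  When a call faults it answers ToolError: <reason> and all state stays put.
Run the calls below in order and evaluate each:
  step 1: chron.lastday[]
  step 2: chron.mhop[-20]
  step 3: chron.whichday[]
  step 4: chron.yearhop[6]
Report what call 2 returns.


[in] chron.lastday
  2195-06-30
[in] chron.mhop n='-20'
  2193-10-30
[in] chron.whichday
  Wednesday
[in] chron.yearhop n='6'
  2199-10-30

Answer: 2193-10-30
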